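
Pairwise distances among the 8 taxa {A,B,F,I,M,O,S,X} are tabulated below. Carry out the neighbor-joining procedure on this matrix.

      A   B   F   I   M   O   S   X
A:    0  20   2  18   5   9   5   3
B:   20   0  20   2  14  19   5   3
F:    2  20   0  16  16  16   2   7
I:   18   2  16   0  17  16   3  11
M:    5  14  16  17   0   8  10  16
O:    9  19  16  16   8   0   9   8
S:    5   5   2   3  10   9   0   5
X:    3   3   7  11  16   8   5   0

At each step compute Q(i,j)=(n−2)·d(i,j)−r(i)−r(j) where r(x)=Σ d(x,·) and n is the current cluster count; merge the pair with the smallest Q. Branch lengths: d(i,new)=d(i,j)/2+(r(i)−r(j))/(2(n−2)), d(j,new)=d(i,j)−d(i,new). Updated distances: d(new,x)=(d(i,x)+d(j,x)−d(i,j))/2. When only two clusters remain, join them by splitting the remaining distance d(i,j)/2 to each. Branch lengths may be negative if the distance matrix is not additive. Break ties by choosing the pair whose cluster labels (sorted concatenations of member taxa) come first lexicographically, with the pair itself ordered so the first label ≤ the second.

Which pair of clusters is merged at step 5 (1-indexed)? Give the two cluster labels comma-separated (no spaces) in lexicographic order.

step 1: merge (B,I) at d=2, Q=-154; branch lengths B→1, I→1; new cluster BI
  updated: d(A,BI)=18, d(BI,F)=17, d(BI,M)=29/2, d(BI,O)=33/2, d(BI,S)=3, d(BI,X)=6
step 2: merge (M,O) at d=8, Q=-96; branch lengths M→43/10, O→37/10; new cluster MO
  updated: d(A,MO)=3, d(BI,MO)=23/2, d(F,MO)=12, d(MO,S)=11/2, d(MO,X)=8
step 3: merge (BI,S) at d=3, Q=-64; branch lengths BI→47/8, S→-23/8; new cluster BIS
  updated: d(A,BIS)=10, d(BIS,F)=8, d(BIS,MO)=7, d(BIS,X)=4
step 4: merge (A,F) at d=2, Q=-41; branch lengths A→-5/6, F→17/6; new cluster AF
  updated: d(AF,BIS)=8, d(AF,MO)=13/2, d(AF,X)=4
step 5: merge (AF,MO) at d=13/2, Q=-27; branch lengths AF→5/2, MO→4; new cluster AFMO
  updated: d(AFMO,BIS)=17/4, d(AFMO,X)=11/4
step 6: merge (AFMO,BIS) at d=17/4, Q=-11; branch lengths AFMO→3/2, BIS→11/4; new cluster ABFIMOS
  updated: d(ABFIMOS,X)=5/4
step 7: merge (ABFIMOS,X) at d=5/4; branch lengths ABFIMOS→5/8, X→5/8; new cluster ABFIMOSX
final tree: ((((A:-5/6,F:17/6):5/2,(M:43/10,O:37/10):4):3/2,((B:1,I:1):47/8,S:-23/8):11/4):5/8,X:5/8)
total length: 27

AF,MO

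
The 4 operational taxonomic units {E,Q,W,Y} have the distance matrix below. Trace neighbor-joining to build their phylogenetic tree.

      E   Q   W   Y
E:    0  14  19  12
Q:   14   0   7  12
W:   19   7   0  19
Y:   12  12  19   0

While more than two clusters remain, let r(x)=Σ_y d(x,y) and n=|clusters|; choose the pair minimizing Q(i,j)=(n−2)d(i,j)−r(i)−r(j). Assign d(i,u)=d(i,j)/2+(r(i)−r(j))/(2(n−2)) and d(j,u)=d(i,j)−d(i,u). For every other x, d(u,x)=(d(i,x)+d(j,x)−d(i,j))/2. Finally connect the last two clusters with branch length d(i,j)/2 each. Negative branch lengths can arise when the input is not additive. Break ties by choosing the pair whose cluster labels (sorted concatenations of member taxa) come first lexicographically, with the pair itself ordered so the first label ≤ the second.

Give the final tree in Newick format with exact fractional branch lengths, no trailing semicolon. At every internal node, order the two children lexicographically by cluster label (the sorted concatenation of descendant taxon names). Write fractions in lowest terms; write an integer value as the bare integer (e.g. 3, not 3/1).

(((E:13/2,Y:11/2):13/2,Q:1/2):13/4,W:13/4)

1. join E+Y (d=12, Q=-64) ⇒ EY; edges |E|=13/2, |Y|=11/2
  updated: d(EY,Q)=7, d(EY,W)=13
2. join EY+Q (d=7, Q=-27) ⇒ EQY; edges |EY|=13/2, |Q|=1/2
  updated: d(EQY,W)=13/2
3. join EQY+W (d=13/2) ⇒ EQWY; edges |EQY|=13/4, |W|=13/4
final tree: (((E:13/2,Y:11/2):13/2,Q:1/2):13/4,W:13/4)
total length: 51/2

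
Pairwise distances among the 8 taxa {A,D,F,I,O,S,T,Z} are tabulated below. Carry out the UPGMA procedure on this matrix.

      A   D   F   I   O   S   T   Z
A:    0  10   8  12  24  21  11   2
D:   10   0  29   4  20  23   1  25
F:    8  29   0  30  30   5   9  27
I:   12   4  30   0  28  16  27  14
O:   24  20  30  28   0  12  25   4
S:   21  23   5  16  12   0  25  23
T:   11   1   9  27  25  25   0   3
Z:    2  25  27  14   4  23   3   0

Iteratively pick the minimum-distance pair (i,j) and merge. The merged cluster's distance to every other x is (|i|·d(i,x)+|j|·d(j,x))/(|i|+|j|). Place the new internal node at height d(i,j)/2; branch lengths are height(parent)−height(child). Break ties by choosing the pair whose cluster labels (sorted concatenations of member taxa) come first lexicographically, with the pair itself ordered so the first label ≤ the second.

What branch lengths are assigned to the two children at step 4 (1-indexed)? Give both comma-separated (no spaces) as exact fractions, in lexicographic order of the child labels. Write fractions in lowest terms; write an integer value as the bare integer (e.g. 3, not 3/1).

iteration 1: select D,T (d=1); attach at lengths (1/2, 1/2); label the merged cluster DT
  updated: d(A,DT)=21/2, d(DT,F)=19, d(DT,I)=31/2, d(DT,O)=45/2, d(DT,S)=24, d(DT,Z)=14
iteration 2: select A,Z (d=2); attach at lengths (1, 1); label the merged cluster AZ
  updated: d(AZ,DT)=49/4, d(AZ,F)=35/2, d(AZ,I)=13, d(AZ,O)=14, d(AZ,S)=22
iteration 3: select F,S (d=5); attach at lengths (5/2, 5/2); label the merged cluster FS
  updated: d(AZ,FS)=79/4, d(DT,FS)=43/2, d(FS,I)=23, d(FS,O)=21
iteration 4: select AZ,DT (d=49/4); attach at lengths (41/8, 45/8); label the merged cluster ADTZ
  updated: d(ADTZ,FS)=165/8, d(ADTZ,I)=57/4, d(ADTZ,O)=73/4
iteration 5: select ADTZ,I (d=57/4); attach at lengths (1, 57/8); label the merged cluster ADITZ
  updated: d(ADITZ,FS)=211/10, d(ADITZ,O)=101/5
iteration 6: select ADITZ,O (d=101/5); attach at lengths (119/40, 101/10); label the merged cluster ADIOTZ
  updated: d(ADIOTZ,FS)=253/12
iteration 7: select ADIOTZ,FS (d=253/12); attach at lengths (53/120, 193/24); label the merged cluster ADFIOSTZ
final tree: (((((A:1,Z:1):41/8,(D:1/2,T:1/2):45/8):1,I:57/8):119/40,O:101/10):53/120,(F:5/2,S:5/2):193/24)
total length: 1453/30

41/8,45/8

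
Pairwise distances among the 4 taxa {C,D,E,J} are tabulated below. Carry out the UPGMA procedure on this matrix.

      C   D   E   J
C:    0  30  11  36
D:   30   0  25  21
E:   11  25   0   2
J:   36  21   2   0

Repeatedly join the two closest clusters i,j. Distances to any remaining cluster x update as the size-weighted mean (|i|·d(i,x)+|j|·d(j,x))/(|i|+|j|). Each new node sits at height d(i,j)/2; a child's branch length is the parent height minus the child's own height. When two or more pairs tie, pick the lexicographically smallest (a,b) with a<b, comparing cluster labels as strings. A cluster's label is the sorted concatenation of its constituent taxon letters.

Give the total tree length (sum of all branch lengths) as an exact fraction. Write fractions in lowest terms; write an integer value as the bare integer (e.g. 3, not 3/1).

229/6

step 1: merge (E,J) at d=2; branch lengths E→1, J→1; new cluster EJ
  updated: d(C,EJ)=47/2, d(D,EJ)=23
step 2: merge (D,EJ) at d=23; branch lengths D→23/2, EJ→21/2; new cluster DEJ
  updated: d(C,DEJ)=77/3
step 3: merge (C,DEJ) at d=77/3; branch lengths C→77/6, DEJ→4/3; new cluster CDEJ
final tree: (C:77/6,(D:23/2,(E:1,J:1):21/2):4/3)
total length: 229/6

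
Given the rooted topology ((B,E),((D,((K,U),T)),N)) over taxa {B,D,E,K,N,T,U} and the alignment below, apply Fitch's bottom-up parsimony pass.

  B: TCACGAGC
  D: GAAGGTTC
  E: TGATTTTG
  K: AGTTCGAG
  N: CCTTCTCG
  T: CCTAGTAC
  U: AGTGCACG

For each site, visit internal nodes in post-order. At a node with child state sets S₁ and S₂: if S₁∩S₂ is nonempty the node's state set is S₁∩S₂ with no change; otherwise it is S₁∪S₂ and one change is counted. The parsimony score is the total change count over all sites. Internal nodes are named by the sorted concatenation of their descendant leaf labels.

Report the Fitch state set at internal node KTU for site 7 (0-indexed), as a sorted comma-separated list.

BE@0: {T} ∩ {T} = {T} (intersection, +0)
KU@0: {A} ∩ {A} = {A} (intersection, +0)
KTU@0: {A} ∪ {C} = {A,C} (union, +1)
DKTU@0: {G} ∪ {A,C} = {A,C,G} (union, +1)
DKNTU@0: {A,C,G} ∩ {C} = {C} (intersection, +0)
BDEKNTU@0: {T} ∪ {C} = {C,T} (union, +1)
BE@1: {C} ∪ {G} = {C,G} (union, +1)
KU@1: {G} ∩ {G} = {G} (intersection, +0)
KTU@1: {G} ∪ {C} = {C,G} (union, +1)
DKTU@1: {A} ∪ {C,G} = {A,C,G} (union, +1)
DKNTU@1: {A,C,G} ∩ {C} = {C} (intersection, +0)
BDEKNTU@1: {C,G} ∩ {C} = {C} (intersection, +0)
BE@2: {A} ∩ {A} = {A} (intersection, +0)
KU@2: {T} ∩ {T} = {T} (intersection, +0)
KTU@2: {T} ∩ {T} = {T} (intersection, +0)
DKTU@2: {A} ∪ {T} = {A,T} (union, +1)
DKNTU@2: {A,T} ∩ {T} = {T} (intersection, +0)
BDEKNTU@2: {A} ∪ {T} = {A,T} (union, +1)
BE@3: {C} ∪ {T} = {C,T} (union, +1)
KU@3: {T} ∪ {G} = {G,T} (union, +1)
KTU@3: {G,T} ∪ {A} = {A,G,T} (union, +1)
DKTU@3: {G} ∩ {A,G,T} = {G} (intersection, +0)
DKNTU@3: {G} ∪ {T} = {G,T} (union, +1)
BDEKNTU@3: {C,T} ∩ {G,T} = {T} (intersection, +0)
BE@4: {G} ∪ {T} = {G,T} (union, +1)
KU@4: {C} ∩ {C} = {C} (intersection, +0)
KTU@4: {C} ∪ {G} = {C,G} (union, +1)
DKTU@4: {G} ∩ {C,G} = {G} (intersection, +0)
DKNTU@4: {G} ∪ {C} = {C,G} (union, +1)
BDEKNTU@4: {G,T} ∩ {C,G} = {G} (intersection, +0)
BE@5: {A} ∪ {T} = {A,T} (union, +1)
KU@5: {G} ∪ {A} = {A,G} (union, +1)
KTU@5: {A,G} ∪ {T} = {A,G,T} (union, +1)
DKTU@5: {T} ∩ {A,G,T} = {T} (intersection, +0)
DKNTU@5: {T} ∩ {T} = {T} (intersection, +0)
BDEKNTU@5: {A,T} ∩ {T} = {T} (intersection, +0)
BE@6: {G} ∪ {T} = {G,T} (union, +1)
KU@6: {A} ∪ {C} = {A,C} (union, +1)
KTU@6: {A,C} ∩ {A} = {A} (intersection, +0)
DKTU@6: {T} ∪ {A} = {A,T} (union, +1)
DKNTU@6: {A,T} ∪ {C} = {A,C,T} (union, +1)
BDEKNTU@6: {G,T} ∩ {A,C,T} = {T} (intersection, +0)
BE@7: {C} ∪ {G} = {C,G} (union, +1)
KU@7: {G} ∩ {G} = {G} (intersection, +0)
KTU@7: {G} ∪ {C} = {C,G} (union, +1)
DKTU@7: {C} ∩ {C,G} = {C} (intersection, +0)
DKNTU@7: {C} ∪ {G} = {C,G} (union, +1)
BDEKNTU@7: {C,G} ∩ {C,G} = {C,G} (intersection, +0)
per-site changes: [3, 3, 2, 4, 3, 3, 4, 3]; total = 25

C,G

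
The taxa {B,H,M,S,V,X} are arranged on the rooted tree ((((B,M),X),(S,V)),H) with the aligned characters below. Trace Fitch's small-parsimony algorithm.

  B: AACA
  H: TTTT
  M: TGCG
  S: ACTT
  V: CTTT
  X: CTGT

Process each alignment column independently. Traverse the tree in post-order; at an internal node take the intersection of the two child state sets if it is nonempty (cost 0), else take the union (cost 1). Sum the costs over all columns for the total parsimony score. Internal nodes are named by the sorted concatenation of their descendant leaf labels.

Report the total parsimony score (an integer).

BM@0: {A} ∪ {T} = {A,T} (union, +1)
BMX@0: {A,T} ∪ {C} = {A,C,T} (union, +1)
SV@0: {A} ∪ {C} = {A,C} (union, +1)
BMSVX@0: {A,C,T} ∩ {A,C} = {A,C} (intersection, +0)
BHMSVX@0: {A,C} ∪ {T} = {A,C,T} (union, +1)
BM@1: {A} ∪ {G} = {A,G} (union, +1)
BMX@1: {A,G} ∪ {T} = {A,G,T} (union, +1)
SV@1: {C} ∪ {T} = {C,T} (union, +1)
BMSVX@1: {A,G,T} ∩ {C,T} = {T} (intersection, +0)
BHMSVX@1: {T} ∩ {T} = {T} (intersection, +0)
BM@2: {C} ∩ {C} = {C} (intersection, +0)
BMX@2: {C} ∪ {G} = {C,G} (union, +1)
SV@2: {T} ∩ {T} = {T} (intersection, +0)
BMSVX@2: {C,G} ∪ {T} = {C,G,T} (union, +1)
BHMSVX@2: {C,G,T} ∩ {T} = {T} (intersection, +0)
BM@3: {A} ∪ {G} = {A,G} (union, +1)
BMX@3: {A,G} ∪ {T} = {A,G,T} (union, +1)
SV@3: {T} ∩ {T} = {T} (intersection, +0)
BMSVX@3: {A,G,T} ∩ {T} = {T} (intersection, +0)
BHMSVX@3: {T} ∩ {T} = {T} (intersection, +0)
per-site changes: [4, 3, 2, 2]; total = 11

11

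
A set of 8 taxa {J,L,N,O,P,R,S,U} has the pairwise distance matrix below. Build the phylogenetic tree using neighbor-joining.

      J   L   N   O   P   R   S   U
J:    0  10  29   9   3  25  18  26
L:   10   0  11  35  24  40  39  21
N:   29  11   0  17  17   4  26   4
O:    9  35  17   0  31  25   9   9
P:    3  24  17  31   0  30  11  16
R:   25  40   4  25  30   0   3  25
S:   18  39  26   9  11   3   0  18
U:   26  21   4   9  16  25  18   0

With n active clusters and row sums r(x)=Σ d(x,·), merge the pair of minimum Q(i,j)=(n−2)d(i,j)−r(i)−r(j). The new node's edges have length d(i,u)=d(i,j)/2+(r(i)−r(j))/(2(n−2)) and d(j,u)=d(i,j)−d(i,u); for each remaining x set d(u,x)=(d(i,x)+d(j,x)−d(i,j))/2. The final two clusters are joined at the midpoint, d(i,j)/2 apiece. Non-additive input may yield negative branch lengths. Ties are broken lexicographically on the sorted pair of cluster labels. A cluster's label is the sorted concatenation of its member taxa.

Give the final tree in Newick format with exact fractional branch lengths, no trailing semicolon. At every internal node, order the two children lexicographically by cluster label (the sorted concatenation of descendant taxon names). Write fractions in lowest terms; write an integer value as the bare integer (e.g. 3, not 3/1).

(((((J:1/5,P:14/5):69/16,L:179/16):239/32,N:33/32):43/32,(O:151/24,(R:23/6,S:-5/6):221/24):131/32):85/64,U:85/64)

1. join R+S (d=3, Q=-258) ⇒ RS; edges |R|=23/6, |S|=-5/6
  updated: d(J,RS)=20, d(L,RS)=38, d(N,RS)=27/2, d(O,RS)=31/2, d(P,RS)=19, d(RS,U)=20
2. join J+P (d=3, Q=-192) ⇒ JP; edges |J|=1/5, |P|=14/5
  updated: d(JP,L)=31/2, d(JP,N)=43/2, d(JP,O)=37/2, d(JP,RS)=18, d(JP,U)=39/2
3. join JP+L (d=31/2, Q=-303/2) ⇒ JLP; edges |JP|=69/16, |L|=179/16
  updated: d(JLP,N)=17/2, d(JLP,O)=19, d(JLP,RS)=81/4, d(JLP,U)=25/2
4. join O+RS (d=31/2, Q=-333/4) ⇒ ORS; edges |O|=151/24, |RS|=221/24
  updated: d(JLP,ORS)=95/8, d(N,ORS)=15/2, d(ORS,U)=27/4
5. join JLP+N (d=17/2, Q=-287/8) ⇒ JLNP; edges |JLP|=239/32, |N|=33/32
  updated: d(JLNP,ORS)=87/16, d(JLNP,U)=4
6. join JLNP+ORS (d=87/16, Q=-259/16) ⇒ JLNOPRS; edges |JLNP|=43/32, |ORS|=131/32
  updated: d(JLNOPRS,U)=85/32
7. join JLNOPRS+U (d=85/32) ⇒ JLNOPRSU; edges |JLNOPRS|=85/64, |U|=85/64
final tree: (((((J:1/5,P:14/5):69/16,L:179/16):239/32,N:33/32):43/32,(O:151/24,(R:23/6,S:-5/6):221/24):131/32):85/64,U:85/64)
total length: 1715/32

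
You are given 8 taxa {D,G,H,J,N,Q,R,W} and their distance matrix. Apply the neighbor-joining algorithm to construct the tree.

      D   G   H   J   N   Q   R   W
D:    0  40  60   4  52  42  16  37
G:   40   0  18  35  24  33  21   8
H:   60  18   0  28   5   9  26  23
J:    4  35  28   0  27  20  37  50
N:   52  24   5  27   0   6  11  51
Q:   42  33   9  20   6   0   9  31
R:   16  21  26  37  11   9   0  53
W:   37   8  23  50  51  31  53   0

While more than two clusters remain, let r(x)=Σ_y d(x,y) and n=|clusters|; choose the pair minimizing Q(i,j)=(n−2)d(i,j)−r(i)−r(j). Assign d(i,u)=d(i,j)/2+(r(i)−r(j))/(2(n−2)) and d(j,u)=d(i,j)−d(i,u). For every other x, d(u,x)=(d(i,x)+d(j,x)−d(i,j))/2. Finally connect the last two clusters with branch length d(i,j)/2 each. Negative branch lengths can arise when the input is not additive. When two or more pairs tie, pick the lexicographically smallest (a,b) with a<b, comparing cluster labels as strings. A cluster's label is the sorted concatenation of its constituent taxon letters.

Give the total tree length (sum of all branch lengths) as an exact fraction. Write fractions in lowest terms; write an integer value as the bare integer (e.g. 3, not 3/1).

step 1: merge (D,J) at d=4, Q=-428; branch lengths D→37/6, J→-13/6; new cluster DJ
  updated: d(DJ,G)=71/2, d(DJ,H)=42, d(DJ,N)=75/2, d(DJ,Q)=29, d(DJ,R)=49/2, d(DJ,W)=83/2
step 2: merge (G,W) at d=8, Q=-307; branch lengths G→-14/5, W→54/5; new cluster GW
  updated: d(DJ,GW)=69/2, d(GW,H)=33/2, d(GW,N)=67/2, d(GW,Q)=28, d(GW,R)=33
step 3: merge (GW,H) at d=33/2, Q=-178; branch lengths GW→113/8, H→19/8; new cluster GHW
  updated: d(DJ,GHW)=30, d(GHW,N)=11, d(GHW,Q)=41/4, d(GHW,R)=85/4
step 4: merge (DJ,R) at d=49/2, Q=-453/4; branch lengths DJ→515/24, R→73/24; new cluster DJR
  updated: d(DJR,GHW)=107/8, d(DJR,N)=12, d(DJR,Q)=27/4
step 5: merge (DJR,Q) at d=27/4, Q=-333/8; branch lengths DJR→181/32, Q→35/32; new cluster DJQR
  updated: d(DJQR,GHW)=135/16, d(DJQR,N)=45/8
step 6: merge (DJQR,GHW) at d=135/16, Q=-401/16; branch lengths DJQR→49/32, GHW→221/32; new cluster DGHJQRW
  updated: d(DGHJQRW,N)=131/32
step 7: merge (DGHJQRW,N) at d=131/32; branch lengths DGHJQRW→131/64, N→131/64; new cluster DGHJNQRW
final tree: (((((D:37/6,J:-13/6):515/24,R:73/24):181/32,Q:35/32):49/32,((G:-14/5,W:54/5):113/8,H:19/8):221/32):131/64,N:131/64)
total length: 2313/32

2313/32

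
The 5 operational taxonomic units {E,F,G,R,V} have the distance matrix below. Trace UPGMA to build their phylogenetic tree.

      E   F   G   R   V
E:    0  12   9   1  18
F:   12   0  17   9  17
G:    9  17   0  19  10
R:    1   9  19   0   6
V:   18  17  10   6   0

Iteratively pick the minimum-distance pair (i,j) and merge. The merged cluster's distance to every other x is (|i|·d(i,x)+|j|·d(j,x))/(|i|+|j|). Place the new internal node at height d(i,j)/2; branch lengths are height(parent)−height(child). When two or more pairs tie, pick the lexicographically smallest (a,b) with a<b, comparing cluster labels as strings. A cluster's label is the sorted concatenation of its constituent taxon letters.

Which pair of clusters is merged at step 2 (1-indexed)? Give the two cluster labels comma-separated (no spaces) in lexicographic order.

G,V

iteration 1: select E,R (d=1); attach at lengths (1/2, 1/2); label the merged cluster ER
  updated: d(ER,F)=21/2, d(ER,G)=14, d(ER,V)=12
iteration 2: select G,V (d=10); attach at lengths (5, 5); label the merged cluster GV
  updated: d(ER,GV)=13, d(F,GV)=17
iteration 3: select ER,F (d=21/2); attach at lengths (19/4, 21/4); label the merged cluster EFR
  updated: d(EFR,GV)=43/3
iteration 4: select EFR,GV (d=43/3); attach at lengths (23/12, 13/6); label the merged cluster EFGRV
final tree: (((E:1/2,R:1/2):19/4,F:21/4):23/12,(G:5,V:5):13/6)
total length: 301/12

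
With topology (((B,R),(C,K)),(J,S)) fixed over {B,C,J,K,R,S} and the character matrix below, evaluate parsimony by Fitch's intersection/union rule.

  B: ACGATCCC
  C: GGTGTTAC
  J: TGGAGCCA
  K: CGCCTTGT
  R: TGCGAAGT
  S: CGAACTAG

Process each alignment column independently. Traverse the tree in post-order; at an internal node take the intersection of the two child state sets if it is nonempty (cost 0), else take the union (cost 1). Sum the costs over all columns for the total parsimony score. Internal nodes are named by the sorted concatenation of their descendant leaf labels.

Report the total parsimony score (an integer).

[col 0] BR: children B:{A}, R:{T} ∪→ {A,T}; cost 1
[col 0] CK: children C:{G}, K:{C} ∪→ {C,G}; cost 1
[col 0] BCKR: children BR:{A,T}, CK:{C,G} ∪→ {A,C,G,T}; cost 1
[col 0] JS: children J:{T}, S:{C} ∪→ {C,T}; cost 1
[col 0] BCJKRS: children BCKR:{A,C,G,T}, JS:{C,T} ∩→ {C,T}; cost 0
[col 1] BR: children B:{C}, R:{G} ∪→ {C,G}; cost 1
[col 1] CK: children C:{G}, K:{G} ∩→ {G}; cost 0
[col 1] BCKR: children BR:{C,G}, CK:{G} ∩→ {G}; cost 0
[col 1] JS: children J:{G}, S:{G} ∩→ {G}; cost 0
[col 1] BCJKRS: children BCKR:{G}, JS:{G} ∩→ {G}; cost 0
[col 2] BR: children B:{G}, R:{C} ∪→ {C,G}; cost 1
[col 2] CK: children C:{T}, K:{C} ∪→ {C,T}; cost 1
[col 2] BCKR: children BR:{C,G}, CK:{C,T} ∩→ {C}; cost 0
[col 2] JS: children J:{G}, S:{A} ∪→ {A,G}; cost 1
[col 2] BCJKRS: children BCKR:{C}, JS:{A,G} ∪→ {A,C,G}; cost 1
[col 3] BR: children B:{A}, R:{G} ∪→ {A,G}; cost 1
[col 3] CK: children C:{G}, K:{C} ∪→ {C,G}; cost 1
[col 3] BCKR: children BR:{A,G}, CK:{C,G} ∩→ {G}; cost 0
[col 3] JS: children J:{A}, S:{A} ∩→ {A}; cost 0
[col 3] BCJKRS: children BCKR:{G}, JS:{A} ∪→ {A,G}; cost 1
[col 4] BR: children B:{T}, R:{A} ∪→ {A,T}; cost 1
[col 4] CK: children C:{T}, K:{T} ∩→ {T}; cost 0
[col 4] BCKR: children BR:{A,T}, CK:{T} ∩→ {T}; cost 0
[col 4] JS: children J:{G}, S:{C} ∪→ {C,G}; cost 1
[col 4] BCJKRS: children BCKR:{T}, JS:{C,G} ∪→ {C,G,T}; cost 1
[col 5] BR: children B:{C}, R:{A} ∪→ {A,C}; cost 1
[col 5] CK: children C:{T}, K:{T} ∩→ {T}; cost 0
[col 5] BCKR: children BR:{A,C}, CK:{T} ∪→ {A,C,T}; cost 1
[col 5] JS: children J:{C}, S:{T} ∪→ {C,T}; cost 1
[col 5] BCJKRS: children BCKR:{A,C,T}, JS:{C,T} ∩→ {C,T}; cost 0
[col 6] BR: children B:{C}, R:{G} ∪→ {C,G}; cost 1
[col 6] CK: children C:{A}, K:{G} ∪→ {A,G}; cost 1
[col 6] BCKR: children BR:{C,G}, CK:{A,G} ∩→ {G}; cost 0
[col 6] JS: children J:{C}, S:{A} ∪→ {A,C}; cost 1
[col 6] BCJKRS: children BCKR:{G}, JS:{A,C} ∪→ {A,C,G}; cost 1
[col 7] BR: children B:{C}, R:{T} ∪→ {C,T}; cost 1
[col 7] CK: children C:{C}, K:{T} ∪→ {C,T}; cost 1
[col 7] BCKR: children BR:{C,T}, CK:{C,T} ∩→ {C,T}; cost 0
[col 7] JS: children J:{A}, S:{G} ∪→ {A,G}; cost 1
[col 7] BCJKRS: children BCKR:{C,T}, JS:{A,G} ∪→ {A,C,G,T}; cost 1
per-site changes: [4, 1, 4, 3, 3, 3, 4, 4]; total = 26

26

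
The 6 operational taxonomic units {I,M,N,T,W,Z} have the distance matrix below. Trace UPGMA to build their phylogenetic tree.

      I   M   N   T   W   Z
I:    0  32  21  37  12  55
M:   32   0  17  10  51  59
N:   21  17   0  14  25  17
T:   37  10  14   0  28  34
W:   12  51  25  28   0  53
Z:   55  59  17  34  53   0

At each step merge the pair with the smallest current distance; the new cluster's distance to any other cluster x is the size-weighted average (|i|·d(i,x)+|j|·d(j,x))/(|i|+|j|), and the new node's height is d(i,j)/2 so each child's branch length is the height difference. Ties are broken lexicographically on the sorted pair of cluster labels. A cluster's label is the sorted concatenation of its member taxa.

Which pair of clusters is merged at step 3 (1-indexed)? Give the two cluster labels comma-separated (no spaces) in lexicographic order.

1. join M+T (d=10) ⇒ MT; edges |M|=5, |T|=5
  updated: d(I,MT)=69/2, d(MT,N)=31/2, d(MT,W)=79/2, d(MT,Z)=93/2
2. join I+W (d=12) ⇒ IW; edges |I|=6, |W|=6
  updated: d(IW,MT)=37, d(IW,N)=23, d(IW,Z)=54
3. join MT+N (d=31/2) ⇒ MNT; edges |MT|=11/4, |N|=31/4
  updated: d(IW,MNT)=97/3, d(MNT,Z)=110/3
4. join IW+MNT (d=97/3) ⇒ IMNTW; edges |IW|=61/6, |MNT|=101/12
  updated: d(IMNTW,Z)=218/5
5. join IMNTW+Z (d=218/5) ⇒ IMNTWZ; edges |IMNTW|=169/30, |Z|=109/5
final tree: (((I:6,W:6):61/6,((M:5,T:5):11/4,N:31/4):101/12):169/30,Z:109/5)
total length: 4711/60

MT,N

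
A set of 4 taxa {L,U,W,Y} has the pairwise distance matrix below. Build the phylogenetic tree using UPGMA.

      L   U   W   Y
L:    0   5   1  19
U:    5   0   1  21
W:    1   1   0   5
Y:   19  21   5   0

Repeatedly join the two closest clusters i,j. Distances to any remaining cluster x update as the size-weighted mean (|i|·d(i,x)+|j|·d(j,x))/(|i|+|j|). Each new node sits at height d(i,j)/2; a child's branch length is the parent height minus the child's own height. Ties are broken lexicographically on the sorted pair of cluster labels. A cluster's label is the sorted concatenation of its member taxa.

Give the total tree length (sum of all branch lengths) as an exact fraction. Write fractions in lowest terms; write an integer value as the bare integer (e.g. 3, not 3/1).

17

iteration 1: select L,W (d=1); attach at lengths (1/2, 1/2); label the merged cluster LW
  updated: d(LW,U)=3, d(LW,Y)=12
iteration 2: select LW,U (d=3); attach at lengths (1, 3/2); label the merged cluster LUW
  updated: d(LUW,Y)=15
iteration 3: select LUW,Y (d=15); attach at lengths (6, 15/2); label the merged cluster LUWY
final tree: (((L:1/2,W:1/2):1,U:3/2):6,Y:15/2)
total length: 17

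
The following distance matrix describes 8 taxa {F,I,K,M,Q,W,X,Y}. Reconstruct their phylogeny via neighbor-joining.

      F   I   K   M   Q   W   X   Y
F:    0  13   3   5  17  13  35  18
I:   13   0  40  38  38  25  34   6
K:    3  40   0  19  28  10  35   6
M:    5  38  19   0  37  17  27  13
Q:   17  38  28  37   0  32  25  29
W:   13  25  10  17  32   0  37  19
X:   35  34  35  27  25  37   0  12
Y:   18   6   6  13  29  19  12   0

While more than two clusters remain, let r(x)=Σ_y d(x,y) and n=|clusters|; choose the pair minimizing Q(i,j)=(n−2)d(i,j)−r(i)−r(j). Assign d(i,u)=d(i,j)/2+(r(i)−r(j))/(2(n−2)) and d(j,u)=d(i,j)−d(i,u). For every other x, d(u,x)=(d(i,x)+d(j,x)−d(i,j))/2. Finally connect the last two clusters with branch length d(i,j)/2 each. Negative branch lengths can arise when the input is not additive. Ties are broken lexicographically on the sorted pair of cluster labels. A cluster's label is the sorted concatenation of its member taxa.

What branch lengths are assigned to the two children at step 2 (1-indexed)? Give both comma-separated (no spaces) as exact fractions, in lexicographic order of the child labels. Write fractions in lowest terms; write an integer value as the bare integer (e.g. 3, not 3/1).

231/20,269/20

step 1: merge (I,Y) at d=6, Q=-261; branch lengths I→127/12, Y→-55/12; new cluster IY
  updated: d(F,IY)=25/2, d(IY,K)=20, d(IY,M)=45/2, d(IY,Q)=61/2, d(IY,W)=19, d(IY,X)=20
step 2: merge (Q,X) at d=25, Q=-447/2; branch lengths Q→231/20, X→269/20; new cluster QX
  updated: d(F,QX)=27/2, d(IY,QX)=51/4, d(K,QX)=19, d(M,QX)=39/2, d(QX,W)=22
step 3: merge (IY,QX) at d=51/4, Q=-245/2; branch lengths IY→51/8, QX→51/8; new cluster IQXY
  updated: d(F,IQXY)=53/8, d(IQXY,K)=105/8, d(IQXY,M)=117/8, d(IQXY,W)=113/8
step 4: merge (K,W) at d=10, Q=-277/4; branch lengths K→7/2, W→13/2; new cluster KW
  updated: d(F,KW)=3, d(IQXY,KW)=69/8, d(KW,M)=13
step 5: merge (F,M) at d=5, Q=-149/4; branch lengths F→-2, M→7; new cluster FM
  updated: d(FM,IQXY)=65/8, d(FM,KW)=11/2
step 6: merge (FM,IQXY) at d=65/8, Q=-89/4; branch lengths FM→5/2, IQXY→45/8; new cluster FIMQXY
  updated: d(FIMQXY,KW)=3
step 7: merge (FIMQXY,KW) at d=3; branch lengths FIMQXY→3/2, KW→3/2; new cluster FIKMQWXY
final tree: (((F:-2,M:7):5/2,((I:127/12,Y:-55/12):51/8,(Q:231/20,X:269/20):51/8):45/8):3/2,(K:7/2,W:13/2):3/2)
total length: 559/8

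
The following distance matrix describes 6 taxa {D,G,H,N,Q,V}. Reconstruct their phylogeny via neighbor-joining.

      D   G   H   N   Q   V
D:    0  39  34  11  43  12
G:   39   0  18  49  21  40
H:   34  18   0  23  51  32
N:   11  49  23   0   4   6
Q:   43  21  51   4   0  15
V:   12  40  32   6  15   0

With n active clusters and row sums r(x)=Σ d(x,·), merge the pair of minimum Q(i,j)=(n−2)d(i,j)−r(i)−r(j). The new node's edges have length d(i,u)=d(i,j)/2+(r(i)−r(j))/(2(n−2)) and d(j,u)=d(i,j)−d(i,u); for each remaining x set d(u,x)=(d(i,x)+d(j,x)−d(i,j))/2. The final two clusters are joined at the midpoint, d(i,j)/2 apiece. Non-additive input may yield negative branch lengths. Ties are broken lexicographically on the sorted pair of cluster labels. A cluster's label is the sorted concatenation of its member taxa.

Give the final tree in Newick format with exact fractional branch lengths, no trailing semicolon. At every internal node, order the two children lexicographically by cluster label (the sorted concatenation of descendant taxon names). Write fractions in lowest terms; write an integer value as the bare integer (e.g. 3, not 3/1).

(((D:10,(G:81/8,H:63/8):35/2):17/4,(N:-29/6,Q:53/6):7):3/4,V:3/4)

step 1: merge (G,H) at d=18, Q=-253; branch lengths G→81/8, H→63/8; new cluster GH
  updated: d(D,GH)=55/2, d(GH,N)=27, d(GH,Q)=27, d(GH,V)=27
step 2: merge (N,Q) at d=4, Q=-125; branch lengths N→-29/6, Q→53/6; new cluster NQ
  updated: d(D,NQ)=25, d(GH,NQ)=25, d(NQ,V)=17/2
step 3: merge (D,GH) at d=55/2, Q=-89; branch lengths D→10, GH→35/2; new cluster DGH
  updated: d(DGH,NQ)=45/4, d(DGH,V)=23/4
step 4: merge (DGH,NQ) at d=45/4, Q=-51/2; branch lengths DGH→17/4, NQ→7; new cluster DGHNQ
  updated: d(DGHNQ,V)=3/2
step 5: merge (DGHNQ,V) at d=3/2; branch lengths DGHNQ→3/4, V→3/4; new cluster DGHNQV
final tree: (((D:10,(G:81/8,H:63/8):35/2):17/4,(N:-29/6,Q:53/6):7):3/4,V:3/4)
total length: 249/4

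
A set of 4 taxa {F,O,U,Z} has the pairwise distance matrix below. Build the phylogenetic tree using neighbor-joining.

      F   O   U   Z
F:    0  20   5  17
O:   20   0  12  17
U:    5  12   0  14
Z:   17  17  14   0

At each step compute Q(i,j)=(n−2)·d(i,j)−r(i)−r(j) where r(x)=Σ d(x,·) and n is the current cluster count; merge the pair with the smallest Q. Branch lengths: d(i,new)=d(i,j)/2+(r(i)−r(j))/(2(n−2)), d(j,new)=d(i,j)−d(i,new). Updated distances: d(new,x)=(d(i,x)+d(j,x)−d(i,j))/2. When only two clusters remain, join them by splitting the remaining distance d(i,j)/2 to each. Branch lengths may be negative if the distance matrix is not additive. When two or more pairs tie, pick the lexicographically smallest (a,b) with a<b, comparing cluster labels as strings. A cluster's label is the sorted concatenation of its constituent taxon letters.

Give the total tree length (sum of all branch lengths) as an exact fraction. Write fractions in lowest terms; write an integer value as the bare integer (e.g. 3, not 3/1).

107/4

step 1: merge (F,U) at d=5, Q=-63; branch lengths F→21/4, U→-1/4; new cluster FU
  updated: d(FU,O)=27/2, d(FU,Z)=13
step 2: merge (FU,O) at d=27/2, Q=-87/2; branch lengths FU→19/4, O→35/4; new cluster FOU
  updated: d(FOU,Z)=33/4
step 3: merge (FOU,Z) at d=33/4; branch lengths FOU→33/8, Z→33/8; new cluster FOUZ
final tree: (((F:21/4,U:-1/4):19/4,O:35/4):33/8,Z:33/8)
total length: 107/4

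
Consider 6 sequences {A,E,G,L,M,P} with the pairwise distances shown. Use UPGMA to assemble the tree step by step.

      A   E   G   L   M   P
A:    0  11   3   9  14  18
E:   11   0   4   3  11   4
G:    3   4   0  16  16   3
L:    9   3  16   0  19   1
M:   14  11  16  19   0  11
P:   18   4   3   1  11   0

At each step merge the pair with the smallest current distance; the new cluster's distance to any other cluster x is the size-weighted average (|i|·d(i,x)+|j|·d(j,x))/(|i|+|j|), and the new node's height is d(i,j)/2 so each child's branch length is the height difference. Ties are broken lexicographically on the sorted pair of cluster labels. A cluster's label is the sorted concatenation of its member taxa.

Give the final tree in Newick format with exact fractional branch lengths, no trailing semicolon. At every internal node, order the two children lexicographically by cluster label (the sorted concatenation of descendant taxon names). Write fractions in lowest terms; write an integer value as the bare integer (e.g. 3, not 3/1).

(((A:3/2,G:3/2):43/12,(E:7/4,(L:1/2,P:1/2):5/4):10/3):121/60,M:71/10)

step 1: merge (L,P) at d=1; branch lengths L→1/2, P→1/2; new cluster LP
  updated: d(A,LP)=27/2, d(E,LP)=7/2, d(G,LP)=19/2, d(LP,M)=15
step 2: merge (A,G) at d=3; branch lengths A→3/2, G→3/2; new cluster AG
  updated: d(AG,E)=15/2, d(AG,LP)=23/2, d(AG,M)=15
step 3: merge (E,LP) at d=7/2; branch lengths E→7/4, LP→5/4; new cluster ELP
  updated: d(AG,ELP)=61/6, d(ELP,M)=41/3
step 4: merge (AG,ELP) at d=61/6; branch lengths AG→43/12, ELP→10/3; new cluster AEGLP
  updated: d(AEGLP,M)=71/5
step 5: merge (AEGLP,M) at d=71/5; branch lengths AEGLP→121/60, M→71/10; new cluster AEGLMP
final tree: (((A:3/2,G:3/2):43/12,(E:7/4,(L:1/2,P:1/2):5/4):10/3):121/60,M:71/10)
total length: 691/30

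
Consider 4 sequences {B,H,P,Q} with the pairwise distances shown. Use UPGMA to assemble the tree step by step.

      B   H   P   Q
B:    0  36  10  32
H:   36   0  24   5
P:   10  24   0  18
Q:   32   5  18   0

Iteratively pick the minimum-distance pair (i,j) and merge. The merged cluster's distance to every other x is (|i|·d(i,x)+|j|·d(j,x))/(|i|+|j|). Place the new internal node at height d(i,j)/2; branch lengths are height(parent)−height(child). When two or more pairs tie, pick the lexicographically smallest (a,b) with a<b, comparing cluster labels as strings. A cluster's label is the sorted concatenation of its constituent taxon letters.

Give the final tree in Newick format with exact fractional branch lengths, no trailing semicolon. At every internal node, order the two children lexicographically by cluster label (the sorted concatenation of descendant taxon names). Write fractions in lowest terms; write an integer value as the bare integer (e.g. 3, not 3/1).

((B:5,P:5):35/4,(H:5/2,Q:5/2):45/4)

step 1: merge (H,Q) at d=5; branch lengths H→5/2, Q→5/2; new cluster HQ
  updated: d(B,HQ)=34, d(HQ,P)=21
step 2: merge (B,P) at d=10; branch lengths B→5, P→5; new cluster BP
  updated: d(BP,HQ)=55/2
step 3: merge (BP,HQ) at d=55/2; branch lengths BP→35/4, HQ→45/4; new cluster BHPQ
final tree: ((B:5,P:5):35/4,(H:5/2,Q:5/2):45/4)
total length: 35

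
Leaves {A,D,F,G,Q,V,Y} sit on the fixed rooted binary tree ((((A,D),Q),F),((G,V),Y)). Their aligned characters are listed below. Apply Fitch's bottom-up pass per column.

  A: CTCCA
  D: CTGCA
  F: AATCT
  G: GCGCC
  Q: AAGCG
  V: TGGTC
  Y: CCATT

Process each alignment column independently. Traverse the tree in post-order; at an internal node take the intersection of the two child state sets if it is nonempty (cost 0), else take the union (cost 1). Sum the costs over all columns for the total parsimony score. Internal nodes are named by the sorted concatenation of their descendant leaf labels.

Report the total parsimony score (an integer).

site 0, node AD: A={C} ∩ D={C} → {C} (+0)
site 0, node ADQ: AD={C} ∪ Q={A} → {A,C} (+1)
site 0, node ADFQ: ADQ={A,C} ∩ F={A} → {A} (+0)
site 0, node GV: G={G} ∪ V={T} → {G,T} (+1)
site 0, node GVY: GV={G,T} ∪ Y={C} → {C,G,T} (+1)
site 0, node ADFGQVY: ADFQ={A} ∪ GVY={C,G,T} → {A,C,G,T} (+1)
site 1, node AD: A={T} ∩ D={T} → {T} (+0)
site 1, node ADQ: AD={T} ∪ Q={A} → {A,T} (+1)
site 1, node ADFQ: ADQ={A,T} ∩ F={A} → {A} (+0)
site 1, node GV: G={C} ∪ V={G} → {C,G} (+1)
site 1, node GVY: GV={C,G} ∩ Y={C} → {C} (+0)
site 1, node ADFGQVY: ADFQ={A} ∪ GVY={C} → {A,C} (+1)
site 2, node AD: A={C} ∪ D={G} → {C,G} (+1)
site 2, node ADQ: AD={C,G} ∩ Q={G} → {G} (+0)
site 2, node ADFQ: ADQ={G} ∪ F={T} → {G,T} (+1)
site 2, node GV: G={G} ∩ V={G} → {G} (+0)
site 2, node GVY: GV={G} ∪ Y={A} → {A,G} (+1)
site 2, node ADFGQVY: ADFQ={G,T} ∩ GVY={A,G} → {G} (+0)
site 3, node AD: A={C} ∩ D={C} → {C} (+0)
site 3, node ADQ: AD={C} ∩ Q={C} → {C} (+0)
site 3, node ADFQ: ADQ={C} ∩ F={C} → {C} (+0)
site 3, node GV: G={C} ∪ V={T} → {C,T} (+1)
site 3, node GVY: GV={C,T} ∩ Y={T} → {T} (+0)
site 3, node ADFGQVY: ADFQ={C} ∪ GVY={T} → {C,T} (+1)
site 4, node AD: A={A} ∩ D={A} → {A} (+0)
site 4, node ADQ: AD={A} ∪ Q={G} → {A,G} (+1)
site 4, node ADFQ: ADQ={A,G} ∪ F={T} → {A,G,T} (+1)
site 4, node GV: G={C} ∩ V={C} → {C} (+0)
site 4, node GVY: GV={C} ∪ Y={T} → {C,T} (+1)
site 4, node ADFGQVY: ADFQ={A,G,T} ∩ GVY={C,T} → {T} (+0)
per-site changes: [4, 3, 3, 2, 3]; total = 15

15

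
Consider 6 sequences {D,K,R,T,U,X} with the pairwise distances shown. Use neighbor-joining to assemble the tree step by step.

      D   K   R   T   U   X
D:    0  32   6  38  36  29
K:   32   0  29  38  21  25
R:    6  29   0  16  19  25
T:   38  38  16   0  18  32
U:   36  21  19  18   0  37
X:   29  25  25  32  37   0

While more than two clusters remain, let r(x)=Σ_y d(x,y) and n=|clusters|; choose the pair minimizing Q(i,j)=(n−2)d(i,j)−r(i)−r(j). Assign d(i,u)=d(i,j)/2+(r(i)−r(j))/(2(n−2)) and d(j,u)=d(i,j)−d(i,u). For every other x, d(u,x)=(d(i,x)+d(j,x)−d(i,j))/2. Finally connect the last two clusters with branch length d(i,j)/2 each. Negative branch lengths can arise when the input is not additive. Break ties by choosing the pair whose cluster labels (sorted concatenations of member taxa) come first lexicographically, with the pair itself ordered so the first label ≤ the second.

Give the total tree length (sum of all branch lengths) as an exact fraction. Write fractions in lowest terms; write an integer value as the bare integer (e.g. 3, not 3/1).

137/2

iteration 1: select D,R (d=6, Q=-212); attach at lengths (35/4, -11/4); label the merged cluster DR
  updated: d(DR,K)=55/2, d(DR,T)=24, d(DR,U)=49/2, d(DR,X)=24
iteration 2: select T,U (d=18, Q=-317/2); attach at lengths (131/12, 85/12); label the merged cluster TU
  updated: d(DR,TU)=61/4, d(K,TU)=41/2, d(TU,X)=51/2
iteration 3: select DR,TU (d=61/4, Q=-195/2); attach at lengths (9, 25/4); label the merged cluster DRTU
  updated: d(DRTU,K)=131/8, d(DRTU,X)=137/8
iteration 4: select DRTU,K (d=131/8, Q=-117/2); attach at lengths (17/4, 97/8); label the merged cluster DKRTU
  updated: d(DKRTU,X)=103/8
iteration 5: select DKRTU,X (d=103/8); attach at lengths (103/16, 103/16); label the merged cluster DKRTUX
final tree: ((((D:35/4,R:-11/4):9,(T:131/12,U:85/12):25/4):17/4,K:97/8):103/16,X:103/16)
total length: 137/2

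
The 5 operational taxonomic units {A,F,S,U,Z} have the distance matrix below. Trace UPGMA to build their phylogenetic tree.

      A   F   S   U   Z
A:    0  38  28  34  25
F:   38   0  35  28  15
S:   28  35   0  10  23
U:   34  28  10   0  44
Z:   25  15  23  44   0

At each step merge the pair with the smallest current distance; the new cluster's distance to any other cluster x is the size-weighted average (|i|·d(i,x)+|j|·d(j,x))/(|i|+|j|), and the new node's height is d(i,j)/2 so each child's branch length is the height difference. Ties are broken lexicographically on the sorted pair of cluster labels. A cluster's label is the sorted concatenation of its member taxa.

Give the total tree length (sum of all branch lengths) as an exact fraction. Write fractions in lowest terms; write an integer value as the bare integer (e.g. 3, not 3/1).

1. join S+U (d=10) ⇒ SU; edges |S|=5, |U|=5
  updated: d(A,SU)=31, d(F,SU)=63/2, d(SU,Z)=67/2
2. join F+Z (d=15) ⇒ FZ; edges |F|=15/2, |Z|=15/2
  updated: d(A,FZ)=63/2, d(FZ,SU)=65/2
3. join A+SU (d=31) ⇒ ASU; edges |A|=31/2, |SU|=21/2
  updated: d(ASU,FZ)=193/6
4. join ASU+FZ (d=193/6) ⇒ AFSUZ; edges |ASU|=7/12, |FZ|=103/12
final tree: ((A:31/2,(S:5,U:5):21/2):7/12,(F:15/2,Z:15/2):103/12)
total length: 361/6

361/6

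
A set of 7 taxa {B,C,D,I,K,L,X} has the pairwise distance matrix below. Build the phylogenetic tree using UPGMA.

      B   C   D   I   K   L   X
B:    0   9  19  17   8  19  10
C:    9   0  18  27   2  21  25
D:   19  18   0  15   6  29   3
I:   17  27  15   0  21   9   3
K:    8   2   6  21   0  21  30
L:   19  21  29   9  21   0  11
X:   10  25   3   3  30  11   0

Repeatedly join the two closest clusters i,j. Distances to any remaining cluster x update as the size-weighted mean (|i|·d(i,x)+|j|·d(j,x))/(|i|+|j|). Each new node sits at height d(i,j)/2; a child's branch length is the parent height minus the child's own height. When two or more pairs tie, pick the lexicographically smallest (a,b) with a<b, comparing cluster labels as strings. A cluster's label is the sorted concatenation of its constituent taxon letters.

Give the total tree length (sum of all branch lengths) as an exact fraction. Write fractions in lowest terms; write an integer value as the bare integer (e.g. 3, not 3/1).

467/12

step 1: merge (C,K) at d=2; branch lengths C→1, K→1; new cluster CK
  updated: d(B,CK)=17/2, d(CK,D)=12, d(CK,I)=24, d(CK,L)=21, d(CK,X)=55/2
step 2: merge (D,X) at d=3; branch lengths D→3/2, X→3/2; new cluster DX
  updated: d(B,DX)=29/2, d(CK,DX)=79/4, d(DX,I)=9, d(DX,L)=20
step 3: merge (B,CK) at d=17/2; branch lengths B→17/4, CK→13/4; new cluster BCK
  updated: d(BCK,DX)=18, d(BCK,I)=65/3, d(BCK,L)=61/3
step 4: merge (DX,I) at d=9; branch lengths DX→3, I→9/2; new cluster DIX
  updated: d(BCK,DIX)=173/9, d(DIX,L)=49/3
step 5: merge (DIX,L) at d=49/3; branch lengths DIX→11/3, L→49/6; new cluster DILX
  updated: d(BCK,DILX)=39/2
step 6: merge (BCK,DILX) at d=39/2; branch lengths BCK→11/2, DILX→19/12; new cluster BCDIKLX
final tree: ((B:17/4,(C:1,K:1):13/4):11/2,(((D:3/2,X:3/2):3,I:9/2):11/3,L:49/6):19/12)
total length: 467/12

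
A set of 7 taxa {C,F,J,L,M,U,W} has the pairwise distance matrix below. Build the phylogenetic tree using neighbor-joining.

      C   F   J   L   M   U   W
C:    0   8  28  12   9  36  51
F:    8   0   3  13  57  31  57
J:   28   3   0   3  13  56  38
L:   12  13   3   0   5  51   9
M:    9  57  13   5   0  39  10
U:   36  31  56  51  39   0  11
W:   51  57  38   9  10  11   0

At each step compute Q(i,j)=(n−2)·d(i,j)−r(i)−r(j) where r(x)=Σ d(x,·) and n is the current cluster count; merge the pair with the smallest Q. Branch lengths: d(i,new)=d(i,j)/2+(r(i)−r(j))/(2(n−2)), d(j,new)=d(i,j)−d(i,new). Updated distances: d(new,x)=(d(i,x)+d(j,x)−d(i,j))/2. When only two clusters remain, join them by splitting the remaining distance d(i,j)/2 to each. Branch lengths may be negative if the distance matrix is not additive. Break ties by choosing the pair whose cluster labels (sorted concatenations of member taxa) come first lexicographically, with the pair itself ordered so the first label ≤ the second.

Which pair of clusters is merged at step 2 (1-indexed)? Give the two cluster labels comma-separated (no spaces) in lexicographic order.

step 1: merge (U,W) at d=11, Q=-345; branch lengths U→103/10, W→7/10; new cluster UW
  updated: d(C,UW)=38, d(F,UW)=77/2, d(J,UW)=83/2, d(L,UW)=49/2, d(M,UW)=19
step 2: merge (F,J) at d=3, Q=-196; branch lengths F→43/8, J→-19/8; new cluster FJ
  updated: d(C,FJ)=33/2, d(FJ,L)=13/2, d(FJ,M)=67/2, d(FJ,UW)=77/2
step 3: merge (M,UW) at d=19, Q=-259/2; branch lengths M→7/12, UW→221/12; new cluster MUW
  updated: d(C,MUW)=14, d(FJ,MUW)=53/2, d(L,MUW)=21/4
step 4: merge (C,MUW) at d=14, Q=-241/4; branch lengths C→99/16, MUW→125/16; new cluster CMUW
  updated: d(CMUW,FJ)=29/2, d(CMUW,L)=13/8
step 5: merge (CMUW,FJ) at d=29/2, Q=-181/8; branch lengths CMUW→77/16, FJ→155/16; new cluster CFJMUW
  updated: d(CFJMUW,L)=-51/16
step 6: merge (CFJMUW,L) at d=-51/16; branch lengths CFJMUW→-51/32, L→-51/32; new cluster CFJLMUW
final tree: (((C:99/16,(M:7/12,(U:103/10,W:7/10):221/12):125/16):77/16,(F:43/8,J:-19/8):155/16):-51/32,L:-51/32)
total length: 933/16

F,J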